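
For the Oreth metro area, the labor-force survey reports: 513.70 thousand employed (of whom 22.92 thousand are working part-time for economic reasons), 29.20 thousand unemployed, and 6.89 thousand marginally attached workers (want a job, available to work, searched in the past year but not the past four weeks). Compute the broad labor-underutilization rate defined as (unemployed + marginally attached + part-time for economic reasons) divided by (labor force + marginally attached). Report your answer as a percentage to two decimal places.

Labor force = 513.70 + 29.20 = 542.90 thousand.
Numerator = 29.20 + 6.89 + 22.92 = 59.01 thousand.
Denominator = 542.90 + 6.89 = 549.79 thousand.
Broad rate = 59.01 / 549.79 = 10.73%.

Broad underutilization rate ≈ 10.73%.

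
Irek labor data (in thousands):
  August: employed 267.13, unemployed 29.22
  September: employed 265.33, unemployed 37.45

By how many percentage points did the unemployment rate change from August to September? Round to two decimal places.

The unemployment rate changed by +2.51 percentage points.

August: labor force = 267.13 + 29.22 = 296.35; u = 29.22/296.35 = 9.86%.
September: labor force = 265.33 + 37.45 = 302.78; u = 37.45/302.78 = 12.37%.
Change = 12.37% − 9.86% = +2.51 pp.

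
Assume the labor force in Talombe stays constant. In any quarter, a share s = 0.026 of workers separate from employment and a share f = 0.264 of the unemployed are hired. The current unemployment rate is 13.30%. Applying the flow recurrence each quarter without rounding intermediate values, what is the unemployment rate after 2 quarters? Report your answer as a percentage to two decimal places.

Unemployment rate after two quarters ≈ 11.15%.

With a fixed labor force, u_{t+1} = u_t + s·(1−u_t) − f·u_t = u_t·(1−s−f) + s.
Here 1−s−f = 0.710 and s = 0.026.
u_1 = 0.133000 × 0.710 + 0.026 = 0.120430.
u_2 = 0.120430 × 0.710 + 0.026 = 0.111505.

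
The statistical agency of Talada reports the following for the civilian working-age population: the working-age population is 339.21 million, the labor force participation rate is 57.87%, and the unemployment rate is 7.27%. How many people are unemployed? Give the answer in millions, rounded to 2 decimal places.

About 14.27 million are unemployed.

Labor force = 0.5787 × 339.21 = 196.30 million.
Unemployed = 0.0727 × 196.30 ≈ 14.27 million.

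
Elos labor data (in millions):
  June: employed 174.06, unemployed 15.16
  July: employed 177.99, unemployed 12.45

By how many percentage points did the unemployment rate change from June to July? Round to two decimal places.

June: labor force = 174.06 + 15.16 = 189.22; u = 15.16/189.22 = 8.01%.
July: labor force = 177.99 + 12.45 = 190.44; u = 12.45/190.44 = 6.54%.
Change = 6.54% − 8.01% = −1.47 pp.

The unemployment rate changed by −1.47 percentage points.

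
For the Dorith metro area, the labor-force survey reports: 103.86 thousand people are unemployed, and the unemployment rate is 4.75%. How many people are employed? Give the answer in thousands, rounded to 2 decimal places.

About 2,082.67 thousand are employed.

Labor force = U / u = 103.86 / 0.0475 ≈ 2,186.53 thousand.
Employed = labor force − unemployed = 2,186.53 − 103.86 = 2,082.67 thousand.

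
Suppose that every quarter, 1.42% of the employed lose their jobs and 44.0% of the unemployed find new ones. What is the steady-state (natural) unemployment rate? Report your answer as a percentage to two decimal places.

Steady-state unemployment rate ≈ 3.13%.

At steady state the flows balance: s·E = f·U, so U/(E+U) = s/(s+f).
u* = 1.42 / (1.42 + 44.0) = 1.42 / 45.42 = 3.13%.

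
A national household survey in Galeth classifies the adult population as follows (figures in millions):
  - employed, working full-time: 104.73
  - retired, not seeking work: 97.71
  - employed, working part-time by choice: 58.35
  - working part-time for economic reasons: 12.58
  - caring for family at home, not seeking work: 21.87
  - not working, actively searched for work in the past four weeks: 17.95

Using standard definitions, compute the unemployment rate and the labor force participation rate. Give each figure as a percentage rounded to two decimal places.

Unemployment rate ≈ 9.27%; labor force participation rate ≈ 61.82%.

Employed = 104.73 + 58.35 + 12.58 = 175.66 million (anyone who worked, including part-time for economic reasons, counts as employed).
Unemployed = 17.95 million.
Labor force = 175.66 + 17.95 = 193.61 million.
Not in labor force = 97.71 + 21.87 = 119.58 million (those not working and not actively searching are outside the labor force).
Civilian working-age population = 193.61 + 119.58 = 313.19 million.
Unemployment rate = 17.95 / 193.61 = 9.27%.
Labor force participation rate = 193.61 / 313.19 = 61.82%.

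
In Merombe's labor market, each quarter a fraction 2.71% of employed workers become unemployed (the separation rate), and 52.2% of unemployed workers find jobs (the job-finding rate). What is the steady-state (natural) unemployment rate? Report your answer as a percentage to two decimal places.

Steady-state unemployment rate ≈ 4.94%.

At steady state the flows balance: s·E = f·U, so U/(E+U) = s/(s+f).
u* = 2.71 / (2.71 + 52.2) = 2.71 / 54.91 = 4.94%.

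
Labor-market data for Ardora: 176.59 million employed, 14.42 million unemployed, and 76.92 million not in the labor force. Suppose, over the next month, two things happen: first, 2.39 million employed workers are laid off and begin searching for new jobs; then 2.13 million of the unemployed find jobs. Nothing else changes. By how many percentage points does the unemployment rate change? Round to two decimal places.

The unemployment rate changes by +0.14 percentage points.

Initially, labor force = 176.59 + 14.42 = 191.01 million, so u = 14.42/191.01 = 7.55%.
After the first change, employed falls and unemployed rises by 2.39; labor force unchanged → E = 174.20, U = 16.81, labor force = 191.01 million.
After the second change, unemployed falls and employed rises by 2.13; labor force unchanged → E = 176.33, U = 14.68, labor force = 191.01 million.
New unemployment rate = 14.68 / 191.01 = 7.69%.
Change = 7.69% − 7.55% = +0.14 percentage points.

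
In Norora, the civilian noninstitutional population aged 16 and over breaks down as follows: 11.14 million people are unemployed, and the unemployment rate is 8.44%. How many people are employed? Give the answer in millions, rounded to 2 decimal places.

Labor force = U / u = 11.14 / 0.0844 ≈ 131.99 million.
Employed = labor force − unemployed = 131.99 − 11.14 = 120.85 million.

About 120.85 million are employed.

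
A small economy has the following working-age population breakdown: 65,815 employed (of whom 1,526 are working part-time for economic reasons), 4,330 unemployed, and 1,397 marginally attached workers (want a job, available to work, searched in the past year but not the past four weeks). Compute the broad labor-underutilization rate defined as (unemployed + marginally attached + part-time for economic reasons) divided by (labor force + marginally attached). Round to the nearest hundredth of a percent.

Broad underutilization rate ≈ 10.14%.

Labor force = 65,815 + 4,330 = 70,145.
Numerator = 4,330 + 1,397 + 1,526 = 7,253.
Denominator = 70,145 + 1,397 = 71,542.
Broad rate = 7,253 / 71,542 = 10.14%.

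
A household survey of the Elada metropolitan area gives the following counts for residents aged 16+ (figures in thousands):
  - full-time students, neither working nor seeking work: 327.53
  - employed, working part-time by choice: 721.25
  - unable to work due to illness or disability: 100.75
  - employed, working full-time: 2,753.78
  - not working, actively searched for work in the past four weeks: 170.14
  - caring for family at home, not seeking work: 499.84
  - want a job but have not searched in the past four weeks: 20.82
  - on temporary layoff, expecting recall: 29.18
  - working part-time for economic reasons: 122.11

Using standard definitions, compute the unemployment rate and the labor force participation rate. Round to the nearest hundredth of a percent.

Employed = 721.25 + 2,753.78 + 122.11 = 3,597.14 thousand (anyone who worked, including part-time for economic reasons, counts as employed).
Unemployed = 170.14 + 29.18 = 199.32 thousand (jobless and actively searching, or on temporary layoff).
Labor force = 3,597.14 + 199.32 = 3,796.46 thousand.
Not in labor force = 327.53 + 100.75 + 499.84 + 20.82 = 948.94 thousand (those not working and not actively searching are outside the labor force — including those who want a job but have given up searching).
Civilian working-age population = 3,796.46 + 948.94 = 4,745.40 thousand.
Unemployment rate = 199.32 / 3,796.46 = 5.25%.
Labor force participation rate = 3,796.46 / 4,745.40 = 80.00%.

Unemployment rate ≈ 5.25%; labor force participation rate ≈ 80.00%.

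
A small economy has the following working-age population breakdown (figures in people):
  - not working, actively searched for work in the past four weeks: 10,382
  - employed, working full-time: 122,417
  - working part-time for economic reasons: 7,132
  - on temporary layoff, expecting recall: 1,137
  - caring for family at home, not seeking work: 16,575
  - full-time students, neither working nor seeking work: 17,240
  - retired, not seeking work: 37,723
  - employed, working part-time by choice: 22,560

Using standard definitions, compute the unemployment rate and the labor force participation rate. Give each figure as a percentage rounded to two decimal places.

Unemployment rate ≈ 7.04%; labor force participation rate ≈ 69.58%.

Employed = 122,417 + 7,132 + 22,560 = 152,109 (anyone who worked, including part-time for economic reasons, counts as employed).
Unemployed = 10,382 + 1,137 = 11,519 (jobless and actively searching, or on temporary layoff).
Labor force = 152,109 + 11,519 = 163,628.
Not in labor force = 16,575 + 17,240 + 37,723 = 71,538 (those not working and not actively searching are outside the labor force).
Civilian working-age population = 163,628 + 71,538 = 235,166.
Unemployment rate = 11,519 / 163,628 = 7.04%.
Labor force participation rate = 163,628 / 235,166 = 69.58%.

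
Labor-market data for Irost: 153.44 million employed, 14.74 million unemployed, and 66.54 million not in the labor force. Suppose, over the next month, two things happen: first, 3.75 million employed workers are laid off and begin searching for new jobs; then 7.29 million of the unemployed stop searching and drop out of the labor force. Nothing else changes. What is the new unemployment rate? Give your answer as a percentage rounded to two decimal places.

Initially, labor force = 153.44 + 14.74 = 168.18 million, so u = 14.74/168.18 = 8.76%.
After the first change, employed falls and unemployed rises by 3.75; labor force unchanged → E = 149.69, U = 18.49, labor force = 168.18 million.
After the second change, unemployed and labor force both fall by 7.29 → E = 149.69, U = 11.20, labor force = 160.89 million.
New unemployment rate = 11.20 / 160.89 = 6.96%.

New unemployment rate ≈ 6.96%.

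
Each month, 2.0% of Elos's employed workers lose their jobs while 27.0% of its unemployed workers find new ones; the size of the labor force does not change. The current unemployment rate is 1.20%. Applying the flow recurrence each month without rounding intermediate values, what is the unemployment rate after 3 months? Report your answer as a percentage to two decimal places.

With a fixed labor force, u_{t+1} = u_t + s·(1−u_t) − f·u_t = u_t·(1−s−f) + s.
Here 1−s−f = 0.710 and s = 0.020.
u_1 = 0.012000 × 0.710 + 0.020 = 0.028520.
u_2 = 0.028520 × 0.710 + 0.020 = 0.040249.
u_3 = 0.040249 × 0.710 + 0.020 = 0.048577.

Unemployment rate after three months ≈ 4.86%.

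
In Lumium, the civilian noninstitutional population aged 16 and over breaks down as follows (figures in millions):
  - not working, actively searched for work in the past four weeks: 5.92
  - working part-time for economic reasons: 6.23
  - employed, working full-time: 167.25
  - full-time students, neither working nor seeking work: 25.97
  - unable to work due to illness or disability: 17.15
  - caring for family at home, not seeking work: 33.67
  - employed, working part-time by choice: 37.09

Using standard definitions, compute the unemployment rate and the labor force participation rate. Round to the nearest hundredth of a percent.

Employed = 6.23 + 167.25 + 37.09 = 210.57 million (anyone who worked, including part-time for economic reasons, counts as employed).
Unemployed = 5.92 million.
Labor force = 210.57 + 5.92 = 216.49 million.
Not in labor force = 25.97 + 17.15 + 33.67 = 76.79 million (those not working and not actively searching are outside the labor force).
Civilian working-age population = 216.49 + 76.79 = 293.28 million.
Unemployment rate = 5.92 / 216.49 = 2.73%.
Labor force participation rate = 216.49 / 293.28 = 73.82%.

Unemployment rate ≈ 2.73%; labor force participation rate ≈ 73.82%.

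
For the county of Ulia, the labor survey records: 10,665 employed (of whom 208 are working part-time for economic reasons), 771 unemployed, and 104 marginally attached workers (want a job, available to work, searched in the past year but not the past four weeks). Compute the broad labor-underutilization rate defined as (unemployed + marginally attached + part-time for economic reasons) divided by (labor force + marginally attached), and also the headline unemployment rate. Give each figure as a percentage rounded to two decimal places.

Broad underutilization rate ≈ 9.38%; headline unemployment rate ≈ 6.74%.

Labor force = 10,665 + 771 = 11,436.
Numerator = 771 + 104 + 208 = 1,083.
Denominator = 11,436 + 104 = 11,540.
Broad rate = 1,083 / 11,540 = 9.38%.
Headline unemployment rate = 771 / 11,436 = 6.74%.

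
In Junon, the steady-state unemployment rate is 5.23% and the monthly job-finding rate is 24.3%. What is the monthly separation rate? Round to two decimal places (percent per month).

From u* = s/(s+f): s = u·f/(1−u).
s = 0.0523 × 24.3 / (1 − 0.0523) = 1.2709 / 0.9477 ≈ 1.34% per month.

Separation rate ≈ 1.34% per month.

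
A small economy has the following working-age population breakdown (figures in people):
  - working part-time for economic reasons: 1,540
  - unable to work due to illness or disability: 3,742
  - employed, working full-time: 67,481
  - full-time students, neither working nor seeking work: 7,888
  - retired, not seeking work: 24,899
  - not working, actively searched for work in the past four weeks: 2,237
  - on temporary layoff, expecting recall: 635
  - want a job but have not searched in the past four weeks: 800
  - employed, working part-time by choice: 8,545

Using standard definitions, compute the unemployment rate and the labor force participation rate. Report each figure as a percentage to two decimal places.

Employed = 1,540 + 67,481 + 8,545 = 77,566 (anyone who worked, including part-time for economic reasons, counts as employed).
Unemployed = 2,237 + 635 = 2,872 (jobless and actively searching, or on temporary layoff).
Labor force = 77,566 + 2,872 = 80,438.
Not in labor force = 3,742 + 7,888 + 24,899 + 800 = 37,329 (those not working and not actively searching are outside the labor force — including those who want a job but have given up searching).
Civilian working-age population = 80,438 + 37,329 = 117,767.
Unemployment rate = 2,872 / 80,438 = 3.57%.
Labor force participation rate = 80,438 / 117,767 = 68.30%.

Unemployment rate ≈ 3.57%; labor force participation rate ≈ 68.30%.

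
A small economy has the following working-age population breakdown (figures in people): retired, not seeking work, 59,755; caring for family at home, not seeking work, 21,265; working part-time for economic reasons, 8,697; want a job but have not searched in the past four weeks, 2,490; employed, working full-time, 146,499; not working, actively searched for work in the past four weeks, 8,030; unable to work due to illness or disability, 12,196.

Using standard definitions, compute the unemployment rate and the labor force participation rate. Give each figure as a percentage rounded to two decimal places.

Unemployment rate ≈ 4.92%; labor force participation rate ≈ 63.04%.

Employed = 8,697 + 146,499 = 155,196 (anyone who worked, including part-time for economic reasons, counts as employed).
Unemployed = 8,030.
Labor force = 155,196 + 8,030 = 163,226.
Not in labor force = 59,755 + 21,265 + 2,490 + 12,196 = 95,706 (those not working and not actively searching are outside the labor force — including those who want a job but have given up searching).
Civilian working-age population = 163,226 + 95,706 = 258,932.
Unemployment rate = 8,030 / 163,226 = 4.92%.
Labor force participation rate = 163,226 / 258,932 = 63.04%.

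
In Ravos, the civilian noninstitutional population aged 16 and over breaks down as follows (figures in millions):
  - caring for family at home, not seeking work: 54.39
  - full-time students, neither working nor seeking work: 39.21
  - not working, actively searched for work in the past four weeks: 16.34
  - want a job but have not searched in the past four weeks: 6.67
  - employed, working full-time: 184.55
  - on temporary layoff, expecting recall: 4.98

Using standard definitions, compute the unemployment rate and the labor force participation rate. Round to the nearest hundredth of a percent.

Unemployment rate ≈ 10.36%; labor force participation rate ≈ 67.25%.

Employed = 184.55 million.
Unemployed = 16.34 + 4.98 = 21.32 million (jobless and actively searching, or on temporary layoff).
Labor force = 184.55 + 21.32 = 205.87 million.
Not in labor force = 54.39 + 39.21 + 6.67 = 100.27 million (those not working and not actively searching are outside the labor force — including those who want a job but have given up searching).
Civilian working-age population = 205.87 + 100.27 = 306.14 million.
Unemployment rate = 21.32 / 205.87 = 10.36%.
Labor force participation rate = 205.87 / 306.14 = 67.25%.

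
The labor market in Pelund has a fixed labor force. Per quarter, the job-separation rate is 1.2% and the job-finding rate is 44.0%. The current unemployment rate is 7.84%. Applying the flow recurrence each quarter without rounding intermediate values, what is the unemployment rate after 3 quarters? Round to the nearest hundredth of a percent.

Unemployment rate after three quarters ≈ 3.51%.

With a fixed labor force, u_{t+1} = u_t + s·(1−u_t) − f·u_t = u_t·(1−s−f) + s.
Here 1−s−f = 0.548 and s = 0.012.
u_1 = 0.078400 × 0.548 + 0.012 = 0.054963.
u_2 = 0.054963 × 0.548 + 0.012 = 0.042120.
u_3 = 0.042120 × 0.548 + 0.012 = 0.035082.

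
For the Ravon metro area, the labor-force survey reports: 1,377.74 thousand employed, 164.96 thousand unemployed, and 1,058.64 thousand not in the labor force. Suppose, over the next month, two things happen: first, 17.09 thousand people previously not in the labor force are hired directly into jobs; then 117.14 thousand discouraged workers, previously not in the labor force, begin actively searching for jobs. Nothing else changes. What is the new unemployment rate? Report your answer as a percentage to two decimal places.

Initially, labor force = 1,377.74 + 164.96 = 1,542.70 thousand, so u = 164.96/1,542.70 = 10.69%.
After the first change, employed and labor force both rise by 17.09; unemployed unchanged → E = 1,394.83, U = 164.96, labor force = 1,559.79 thousand.
After the second change, unemployed and labor force both rise by 117.14 → E = 1,394.83, U = 282.10, labor force = 1,676.93 thousand.
New unemployment rate = 282.10 / 1,676.93 = 16.82%.

New unemployment rate ≈ 16.82%.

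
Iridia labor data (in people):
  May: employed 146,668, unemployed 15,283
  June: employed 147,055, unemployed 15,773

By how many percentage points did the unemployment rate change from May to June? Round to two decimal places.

The unemployment rate changed by +0.25 percentage points.

May: labor force = 146,668 + 15,283 = 161,951; u = 15,283/161,951 = 9.44%.
June: labor force = 147,055 + 15,773 = 162,828; u = 15,773/162,828 = 9.69%.
Change = 9.69% − 9.44% = +0.25 pp.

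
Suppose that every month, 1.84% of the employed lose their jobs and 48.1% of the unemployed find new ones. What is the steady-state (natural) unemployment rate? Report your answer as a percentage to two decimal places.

Steady-state unemployment rate ≈ 3.68%.

At steady state the flows balance: s·E = f·U, so U/(E+U) = s/(s+f).
u* = 1.84 / (1.84 + 48.1) = 1.84 / 49.94 = 3.68%.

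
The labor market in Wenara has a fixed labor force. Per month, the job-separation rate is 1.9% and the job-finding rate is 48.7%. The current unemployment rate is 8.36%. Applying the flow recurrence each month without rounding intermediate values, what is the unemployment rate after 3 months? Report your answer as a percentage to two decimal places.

With a fixed labor force, u_{t+1} = u_t + s·(1−u_t) − f·u_t = u_t·(1−s−f) + s.
Here 1−s−f = 0.494 and s = 0.019.
u_1 = 0.083600 × 0.494 + 0.019 = 0.060298.
u_2 = 0.060298 × 0.494 + 0.019 = 0.048787.
u_3 = 0.048787 × 0.494 + 0.019 = 0.043101.

Unemployment rate after three months ≈ 4.31%.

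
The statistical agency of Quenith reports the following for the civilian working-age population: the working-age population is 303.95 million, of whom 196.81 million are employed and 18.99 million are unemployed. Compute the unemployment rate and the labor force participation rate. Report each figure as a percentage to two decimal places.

Unemployment rate ≈ 8.80%; labor force participation rate ≈ 71.00%.

Labor force = employed + unemployed = 196.81 + 18.99 = 215.80 million.
Unemployment rate = 18.99 / 215.80 = 8.80%.
Labor force participation rate = 215.80 / 303.95 = 71.00%.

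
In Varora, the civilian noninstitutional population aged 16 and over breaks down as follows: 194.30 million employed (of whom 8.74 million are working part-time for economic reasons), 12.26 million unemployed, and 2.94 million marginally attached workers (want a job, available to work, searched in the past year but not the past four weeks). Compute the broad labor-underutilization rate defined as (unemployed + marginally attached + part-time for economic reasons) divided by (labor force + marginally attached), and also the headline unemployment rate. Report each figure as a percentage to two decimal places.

Broad underutilization rate ≈ 11.43%; headline unemployment rate ≈ 5.94%.

Labor force = 194.30 + 12.26 = 206.56 million.
Numerator = 12.26 + 2.94 + 8.74 = 23.94 million.
Denominator = 206.56 + 2.94 = 209.50 million.
Broad rate = 23.94 / 209.50 = 11.43%.
Headline unemployment rate = 12.26 / 206.56 = 5.94%.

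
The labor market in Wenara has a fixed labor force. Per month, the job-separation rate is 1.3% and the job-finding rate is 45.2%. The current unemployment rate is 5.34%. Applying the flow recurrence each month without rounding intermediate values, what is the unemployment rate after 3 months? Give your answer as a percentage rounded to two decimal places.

Unemployment rate after three months ≈ 3.19%.

With a fixed labor force, u_{t+1} = u_t + s·(1−u_t) − f·u_t = u_t·(1−s−f) + s.
Here 1−s−f = 0.535 and s = 0.013.
u_1 = 0.053400 × 0.535 + 0.013 = 0.041569.
u_2 = 0.041569 × 0.535 + 0.013 = 0.035239.
u_3 = 0.035239 × 0.535 + 0.013 = 0.031853.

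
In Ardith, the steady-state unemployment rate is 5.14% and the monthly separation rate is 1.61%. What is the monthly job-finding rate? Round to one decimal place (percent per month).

From u* = s/(s+f): f = s·(1−u)/u.
f = 1.61 × (1 − 0.0514) / 0.0514 = 1.5272 / 0.0514 ≈ 29.7% per month.

Job-finding rate ≈ 29.7% per month.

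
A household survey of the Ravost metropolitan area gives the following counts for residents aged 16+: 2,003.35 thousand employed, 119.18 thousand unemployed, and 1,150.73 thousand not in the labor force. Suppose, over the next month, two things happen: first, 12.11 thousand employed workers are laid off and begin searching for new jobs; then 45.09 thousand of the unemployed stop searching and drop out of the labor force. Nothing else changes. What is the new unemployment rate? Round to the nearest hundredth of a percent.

New unemployment rate ≈ 4.15%.

Initially, labor force = 2,003.35 + 119.18 = 2,122.53 thousand, so u = 119.18/2,122.53 = 5.61%.
After the first change, employed falls and unemployed rises by 12.11; labor force unchanged → E = 1,991.24, U = 131.29, labor force = 2,122.53 thousand.
After the second change, unemployed and labor force both fall by 45.09 → E = 1,991.24, U = 86.20, labor force = 2,077.44 thousand.
New unemployment rate = 86.20 / 2,077.44 = 4.15%.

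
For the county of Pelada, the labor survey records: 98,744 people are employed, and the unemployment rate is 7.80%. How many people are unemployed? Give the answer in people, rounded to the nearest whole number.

Let U be the number unemployed. The labor force is E + U, and U/(E+U) = 0.0780.
So U = 0.0780 × 98,744 / (1 − 0.0780) = 7702.03 / 0.9220 ≈ 8,354.

About 8,354 are unemployed.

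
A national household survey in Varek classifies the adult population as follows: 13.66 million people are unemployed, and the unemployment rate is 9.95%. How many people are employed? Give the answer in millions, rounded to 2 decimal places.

About 123.63 million are employed.

Labor force = U / u = 13.66 / 0.0995 ≈ 137.29 million.
Employed = labor force − unemployed = 137.29 − 13.66 = 123.63 million.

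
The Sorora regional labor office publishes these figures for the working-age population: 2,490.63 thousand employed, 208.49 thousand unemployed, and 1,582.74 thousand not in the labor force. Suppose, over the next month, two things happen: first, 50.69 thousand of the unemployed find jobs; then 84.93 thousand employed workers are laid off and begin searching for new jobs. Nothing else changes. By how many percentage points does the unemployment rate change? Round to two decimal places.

Initially, labor force = 2,490.63 + 208.49 = 2,699.12 thousand, so u = 208.49/2,699.12 = 7.72%.
After the first change, unemployed falls and employed rises by 50.69; labor force unchanged → E = 2,541.32, U = 157.80, labor force = 2,699.12 thousand.
After the second change, employed falls and unemployed rises by 84.93; labor force unchanged → E = 2,456.39, U = 242.73, labor force = 2,699.12 thousand.
New unemployment rate = 242.73 / 2,699.12 = 8.99%.
Change = 8.99% − 7.72% = +1.27 percentage points.

The unemployment rate changes by +1.27 percentage points.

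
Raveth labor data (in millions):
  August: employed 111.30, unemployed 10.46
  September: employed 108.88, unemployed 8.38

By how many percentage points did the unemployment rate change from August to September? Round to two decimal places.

August: labor force = 111.30 + 10.46 = 121.76; u = 10.46/121.76 = 8.59%.
September: labor force = 108.88 + 8.38 = 117.26; u = 8.38/117.26 = 7.15%.
Change = 7.15% − 8.59% = −1.44 pp.

The unemployment rate changed by −1.44 percentage points.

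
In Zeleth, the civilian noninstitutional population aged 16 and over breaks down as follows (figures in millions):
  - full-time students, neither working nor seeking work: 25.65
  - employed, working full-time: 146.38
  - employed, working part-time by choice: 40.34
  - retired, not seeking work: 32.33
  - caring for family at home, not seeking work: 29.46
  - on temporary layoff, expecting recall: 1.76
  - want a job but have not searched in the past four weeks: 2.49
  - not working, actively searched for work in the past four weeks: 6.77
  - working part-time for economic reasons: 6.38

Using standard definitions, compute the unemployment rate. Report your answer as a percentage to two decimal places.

Employed = 146.38 + 40.34 + 6.38 = 193.10 million (anyone who worked, including part-time for economic reasons, counts as employed).
Unemployed = 1.76 + 6.77 = 8.53 million (jobless and actively searching, or on temporary layoff).
Labor force = 193.10 + 8.53 = 201.63 million.
Unemployment rate = 8.53 / 201.63 = 4.23%.

Unemployment rate ≈ 4.23%.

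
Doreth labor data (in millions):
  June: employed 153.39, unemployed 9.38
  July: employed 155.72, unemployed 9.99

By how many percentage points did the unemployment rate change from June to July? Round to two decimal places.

June: labor force = 153.39 + 9.38 = 162.77; u = 9.38/162.77 = 5.76%.
July: labor force = 155.72 + 9.99 = 165.71; u = 9.99/165.71 = 6.03%.
Change = 6.03% − 5.76% = +0.27 pp.

The unemployment rate changed by +0.27 percentage points.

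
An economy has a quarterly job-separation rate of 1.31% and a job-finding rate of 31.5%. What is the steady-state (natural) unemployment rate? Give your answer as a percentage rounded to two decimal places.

Steady-state unemployment rate ≈ 3.99%.

At steady state the flows balance: s·E = f·U, so U/(E+U) = s/(s+f).
u* = 1.31 / (1.31 + 31.5) = 1.31 / 32.81 = 3.99%.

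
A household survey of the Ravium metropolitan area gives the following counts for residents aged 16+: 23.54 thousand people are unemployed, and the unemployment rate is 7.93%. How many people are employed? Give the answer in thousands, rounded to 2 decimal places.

Labor force = U / u = 23.54 / 0.0793 ≈ 296.85 thousand.
Employed = labor force − unemployed = 296.85 − 23.54 = 273.31 thousand.

About 273.31 thousand are employed.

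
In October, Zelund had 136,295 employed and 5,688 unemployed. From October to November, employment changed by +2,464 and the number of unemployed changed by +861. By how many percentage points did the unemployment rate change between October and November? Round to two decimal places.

October: labor force = 136,295 + 5,688 = 141,983; u = 5,688/141,983 = 4.01%.
November: labor force = 138,759 + 6,549 = 145,308; u = 6,549/145,308 = 4.51%.
Change = 4.51% − 4.01% = +0.50 pp.

The unemployment rate changed by +0.50 percentage points.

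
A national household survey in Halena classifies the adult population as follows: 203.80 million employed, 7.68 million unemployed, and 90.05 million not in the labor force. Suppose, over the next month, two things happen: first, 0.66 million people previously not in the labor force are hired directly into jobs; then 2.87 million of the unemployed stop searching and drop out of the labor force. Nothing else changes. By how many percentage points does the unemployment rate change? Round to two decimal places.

The unemployment rate changes by −1.33 percentage points.

Initially, labor force = 203.80 + 7.68 = 211.48 million, so u = 7.68/211.48 = 3.63%.
After the first change, employed and labor force both rise by 0.66; unemployed unchanged → E = 204.46, U = 7.68, labor force = 212.14 million.
After the second change, unemployed and labor force both fall by 2.87 → E = 204.46, U = 4.81, labor force = 209.27 million.
New unemployment rate = 4.81 / 209.27 = 2.30%.
Change = 2.30% − 3.63% = −1.33 percentage points.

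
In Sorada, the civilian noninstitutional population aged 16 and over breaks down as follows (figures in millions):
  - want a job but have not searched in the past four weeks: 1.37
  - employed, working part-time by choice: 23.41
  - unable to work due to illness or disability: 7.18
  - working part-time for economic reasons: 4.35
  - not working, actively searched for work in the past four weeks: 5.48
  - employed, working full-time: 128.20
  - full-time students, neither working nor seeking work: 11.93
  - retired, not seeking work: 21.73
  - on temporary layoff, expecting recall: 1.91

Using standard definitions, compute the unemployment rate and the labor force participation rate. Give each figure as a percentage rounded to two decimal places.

Employed = 23.41 + 4.35 + 128.20 = 155.96 million (anyone who worked, including part-time for economic reasons, counts as employed).
Unemployed = 5.48 + 1.91 = 7.39 million (jobless and actively searching, or on temporary layoff).
Labor force = 155.96 + 7.39 = 163.35 million.
Not in labor force = 1.37 + 7.18 + 11.93 + 21.73 = 42.21 million (those not working and not actively searching are outside the labor force — including those who want a job but have given up searching).
Civilian working-age population = 163.35 + 42.21 = 205.56 million.
Unemployment rate = 7.39 / 163.35 = 4.52%.
Labor force participation rate = 163.35 / 205.56 = 79.47%.

Unemployment rate ≈ 4.52%; labor force participation rate ≈ 79.47%.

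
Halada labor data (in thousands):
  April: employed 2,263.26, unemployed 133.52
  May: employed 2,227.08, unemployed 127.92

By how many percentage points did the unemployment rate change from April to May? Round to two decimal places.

The unemployment rate changed by −0.14 percentage points.

April: labor force = 2,263.26 + 133.52 = 2,396.78; u = 133.52/2,396.78 = 5.57%.
May: labor force = 2,227.08 + 127.92 = 2,355.00; u = 127.92/2,355.00 = 5.43%.
Change = 5.43% − 5.57% = −0.14 pp.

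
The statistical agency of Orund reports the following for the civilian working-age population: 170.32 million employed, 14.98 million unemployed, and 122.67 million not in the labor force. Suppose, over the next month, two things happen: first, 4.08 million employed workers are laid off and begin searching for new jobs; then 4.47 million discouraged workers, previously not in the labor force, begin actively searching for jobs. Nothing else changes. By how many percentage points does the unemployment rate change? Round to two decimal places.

Initially, labor force = 170.32 + 14.98 = 185.30 million, so u = 14.98/185.30 = 8.08%.
After the first change, employed falls and unemployed rises by 4.08; labor force unchanged → E = 166.24, U = 19.06, labor force = 185.30 million.
After the second change, unemployed and labor force both rise by 4.47 → E = 166.24, U = 23.53, labor force = 189.77 million.
New unemployment rate = 23.53 / 189.77 = 12.40%.
Change = 12.40% − 8.08% = +4.32 percentage points.

The unemployment rate changes by +4.32 percentage points.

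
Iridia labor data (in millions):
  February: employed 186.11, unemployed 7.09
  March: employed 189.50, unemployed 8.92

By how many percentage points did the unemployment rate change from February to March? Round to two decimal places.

The unemployment rate changed by +0.83 percentage points.

February: labor force = 186.11 + 7.09 = 193.20; u = 7.09/193.20 = 3.67%.
March: labor force = 189.50 + 8.92 = 198.42; u = 8.92/198.42 = 4.50%.
Change = 4.50% − 3.67% = +0.83 pp.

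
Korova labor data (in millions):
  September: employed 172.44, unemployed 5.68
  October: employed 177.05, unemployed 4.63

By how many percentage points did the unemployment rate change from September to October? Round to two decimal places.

September: labor force = 172.44 + 5.68 = 178.12; u = 5.68/178.12 = 3.19%.
October: labor force = 177.05 + 4.63 = 181.68; u = 4.63/181.68 = 2.55%.
Change = 2.55% − 3.19% = −0.64 pp.

The unemployment rate changed by −0.64 percentage points.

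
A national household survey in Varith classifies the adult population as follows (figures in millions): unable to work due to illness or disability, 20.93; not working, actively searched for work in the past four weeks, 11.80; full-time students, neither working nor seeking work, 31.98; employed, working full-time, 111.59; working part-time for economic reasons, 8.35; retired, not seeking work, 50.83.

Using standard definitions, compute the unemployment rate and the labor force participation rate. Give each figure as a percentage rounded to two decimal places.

Unemployment rate ≈ 8.96%; labor force participation rate ≈ 55.95%.

Employed = 111.59 + 8.35 = 119.94 million (anyone who worked, including part-time for economic reasons, counts as employed).
Unemployed = 11.80 million.
Labor force = 119.94 + 11.80 = 131.74 million.
Not in labor force = 20.93 + 31.98 + 50.83 = 103.74 million (those not working and not actively searching are outside the labor force).
Civilian working-age population = 131.74 + 103.74 = 235.48 million.
Unemployment rate = 11.80 / 131.74 = 8.96%.
Labor force participation rate = 131.74 / 235.48 = 55.95%.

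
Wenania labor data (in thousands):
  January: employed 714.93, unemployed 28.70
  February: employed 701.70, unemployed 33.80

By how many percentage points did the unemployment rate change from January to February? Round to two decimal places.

The unemployment rate changed by +0.74 percentage points.

January: labor force = 714.93 + 28.70 = 743.63; u = 28.70/743.63 = 3.86%.
February: labor force = 701.70 + 33.80 = 735.50; u = 33.80/735.50 = 4.60%.
Change = 4.60% − 3.86% = +0.74 pp.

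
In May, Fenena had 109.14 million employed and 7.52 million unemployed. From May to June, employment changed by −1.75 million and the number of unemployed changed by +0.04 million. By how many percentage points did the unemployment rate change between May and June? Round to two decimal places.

The unemployment rate changed by +0.13 percentage points.

May: labor force = 109.14 + 7.52 = 116.66; u = 7.52/116.66 = 6.45%.
June: labor force = 107.39 + 7.56 = 114.95; u = 7.56/114.95 = 6.58%.
Change = 6.58% − 6.45% = +0.13 pp.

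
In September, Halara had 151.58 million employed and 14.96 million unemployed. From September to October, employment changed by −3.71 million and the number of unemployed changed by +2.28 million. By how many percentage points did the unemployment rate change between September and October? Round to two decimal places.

The unemployment rate changed by +1.46 percentage points.

September: labor force = 151.58 + 14.96 = 166.54; u = 14.96/166.54 = 8.98%.
October: labor force = 147.87 + 17.24 = 165.11; u = 17.24/165.11 = 10.44%.
Change = 10.44% − 8.98% = +1.46 pp.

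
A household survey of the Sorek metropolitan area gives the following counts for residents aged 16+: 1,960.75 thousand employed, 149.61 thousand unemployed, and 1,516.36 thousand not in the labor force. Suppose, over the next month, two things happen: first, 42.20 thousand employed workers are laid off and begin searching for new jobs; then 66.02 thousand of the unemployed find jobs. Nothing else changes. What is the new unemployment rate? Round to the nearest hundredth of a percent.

Initially, labor force = 1,960.75 + 149.61 = 2,110.36 thousand, so u = 149.61/2,110.36 = 7.09%.
After the first change, employed falls and unemployed rises by 42.20; labor force unchanged → E = 1,918.55, U = 191.81, labor force = 2,110.36 thousand.
After the second change, unemployed falls and employed rises by 66.02; labor force unchanged → E = 1,984.57, U = 125.79, labor force = 2,110.36 thousand.
New unemployment rate = 125.79 / 2,110.36 = 5.96%.

New unemployment rate ≈ 5.96%.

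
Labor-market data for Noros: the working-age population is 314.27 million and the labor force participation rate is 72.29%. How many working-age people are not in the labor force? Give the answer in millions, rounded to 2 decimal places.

About 87.08 million are not in the labor force.

Share not in the labor force = 1 − 0.7229 = 0.2771.
Not in labor force = 0.2771 × 314.27 ≈ 87.08 million.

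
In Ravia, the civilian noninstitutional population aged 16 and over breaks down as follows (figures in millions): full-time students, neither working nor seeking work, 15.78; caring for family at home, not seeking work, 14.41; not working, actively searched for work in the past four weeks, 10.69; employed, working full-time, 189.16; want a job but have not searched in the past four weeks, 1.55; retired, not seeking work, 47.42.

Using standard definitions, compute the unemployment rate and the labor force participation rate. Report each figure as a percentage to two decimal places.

Unemployment rate ≈ 5.35%; labor force participation rate ≈ 71.63%.

Employed = 189.16 million.
Unemployed = 10.69 million.
Labor force = 189.16 + 10.69 = 199.85 million.
Not in labor force = 15.78 + 14.41 + 1.55 + 47.42 = 79.16 million (those not working and not actively searching are outside the labor force — including those who want a job but have given up searching).
Civilian working-age population = 199.85 + 79.16 = 279.01 million.
Unemployment rate = 10.69 / 199.85 = 5.35%.
Labor force participation rate = 199.85 / 279.01 = 71.63%.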